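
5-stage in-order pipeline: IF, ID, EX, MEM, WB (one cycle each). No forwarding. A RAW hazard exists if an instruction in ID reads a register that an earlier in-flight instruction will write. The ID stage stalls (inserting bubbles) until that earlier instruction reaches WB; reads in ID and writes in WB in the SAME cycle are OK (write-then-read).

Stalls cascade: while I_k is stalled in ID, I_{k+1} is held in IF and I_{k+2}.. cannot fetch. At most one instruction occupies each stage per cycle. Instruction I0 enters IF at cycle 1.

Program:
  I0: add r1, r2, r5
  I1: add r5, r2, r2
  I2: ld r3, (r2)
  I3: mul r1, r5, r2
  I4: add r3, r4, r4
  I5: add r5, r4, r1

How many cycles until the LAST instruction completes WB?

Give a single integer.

I0 add r1 <- r2,r5: IF@1 ID@2 stall=0 (-) EX@3 MEM@4 WB@5
I1 add r5 <- r2,r2: IF@2 ID@3 stall=0 (-) EX@4 MEM@5 WB@6
I2 ld r3 <- r2: IF@3 ID@4 stall=0 (-) EX@5 MEM@6 WB@7
I3 mul r1 <- r5,r2: IF@4 ID@5 stall=1 (RAW on I1.r5 (WB@6)) EX@7 MEM@8 WB@9
I4 add r3 <- r4,r4: IF@5 ID@7 stall=0 (-) EX@8 MEM@9 WB@10
I5 add r5 <- r4,r1: IF@7 ID@8 stall=1 (RAW on I3.r1 (WB@9)) EX@10 MEM@11 WB@12

Answer: 12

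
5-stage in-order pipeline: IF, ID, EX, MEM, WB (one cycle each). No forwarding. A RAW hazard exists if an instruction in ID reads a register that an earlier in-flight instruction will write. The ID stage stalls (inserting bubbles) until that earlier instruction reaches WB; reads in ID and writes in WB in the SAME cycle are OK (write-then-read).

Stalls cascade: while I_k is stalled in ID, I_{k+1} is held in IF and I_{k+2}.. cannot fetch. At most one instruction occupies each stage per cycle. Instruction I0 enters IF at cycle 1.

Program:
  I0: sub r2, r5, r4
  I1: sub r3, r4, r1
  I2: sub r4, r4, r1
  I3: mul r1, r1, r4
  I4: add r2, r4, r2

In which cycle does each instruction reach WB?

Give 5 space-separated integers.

Answer: 5 6 7 10 11

Derivation:
I0 sub r2 <- r5,r4: IF@1 ID@2 stall=0 (-) EX@3 MEM@4 WB@5
I1 sub r3 <- r4,r1: IF@2 ID@3 stall=0 (-) EX@4 MEM@5 WB@6
I2 sub r4 <- r4,r1: IF@3 ID@4 stall=0 (-) EX@5 MEM@6 WB@7
I3 mul r1 <- r1,r4: IF@4 ID@5 stall=2 (RAW on I2.r4 (WB@7)) EX@8 MEM@9 WB@10
I4 add r2 <- r4,r2: IF@5 ID@8 stall=0 (-) EX@9 MEM@10 WB@11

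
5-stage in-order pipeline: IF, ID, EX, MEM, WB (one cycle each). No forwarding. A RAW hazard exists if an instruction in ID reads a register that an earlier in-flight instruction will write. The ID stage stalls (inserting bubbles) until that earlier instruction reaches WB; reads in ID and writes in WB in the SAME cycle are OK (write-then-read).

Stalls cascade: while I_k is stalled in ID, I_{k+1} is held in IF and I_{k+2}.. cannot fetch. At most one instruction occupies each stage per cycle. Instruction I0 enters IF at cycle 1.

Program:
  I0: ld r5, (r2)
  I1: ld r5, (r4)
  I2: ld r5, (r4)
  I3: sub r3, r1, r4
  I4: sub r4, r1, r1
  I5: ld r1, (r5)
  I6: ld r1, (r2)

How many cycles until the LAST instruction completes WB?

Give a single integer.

I0 ld r5 <- r2: IF@1 ID@2 stall=0 (-) EX@3 MEM@4 WB@5
I1 ld r5 <- r4: IF@2 ID@3 stall=0 (-) EX@4 MEM@5 WB@6
I2 ld r5 <- r4: IF@3 ID@4 stall=0 (-) EX@5 MEM@6 WB@7
I3 sub r3 <- r1,r4: IF@4 ID@5 stall=0 (-) EX@6 MEM@7 WB@8
I4 sub r4 <- r1,r1: IF@5 ID@6 stall=0 (-) EX@7 MEM@8 WB@9
I5 ld r1 <- r5: IF@6 ID@7 stall=0 (-) EX@8 MEM@9 WB@10
I6 ld r1 <- r2: IF@7 ID@8 stall=0 (-) EX@9 MEM@10 WB@11

Answer: 11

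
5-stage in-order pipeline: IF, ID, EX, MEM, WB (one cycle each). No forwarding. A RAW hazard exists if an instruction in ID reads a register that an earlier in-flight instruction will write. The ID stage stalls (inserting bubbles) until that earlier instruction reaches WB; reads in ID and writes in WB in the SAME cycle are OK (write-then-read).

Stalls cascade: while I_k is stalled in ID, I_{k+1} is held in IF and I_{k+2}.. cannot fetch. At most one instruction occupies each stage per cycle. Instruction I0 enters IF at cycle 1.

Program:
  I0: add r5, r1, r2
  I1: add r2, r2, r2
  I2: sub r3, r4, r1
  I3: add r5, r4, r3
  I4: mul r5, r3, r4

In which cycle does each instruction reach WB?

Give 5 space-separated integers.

I0 add r5 <- r1,r2: IF@1 ID@2 stall=0 (-) EX@3 MEM@4 WB@5
I1 add r2 <- r2,r2: IF@2 ID@3 stall=0 (-) EX@4 MEM@5 WB@6
I2 sub r3 <- r4,r1: IF@3 ID@4 stall=0 (-) EX@5 MEM@6 WB@7
I3 add r5 <- r4,r3: IF@4 ID@5 stall=2 (RAW on I2.r3 (WB@7)) EX@8 MEM@9 WB@10
I4 mul r5 <- r3,r4: IF@5 ID@8 stall=0 (-) EX@9 MEM@10 WB@11

Answer: 5 6 7 10 11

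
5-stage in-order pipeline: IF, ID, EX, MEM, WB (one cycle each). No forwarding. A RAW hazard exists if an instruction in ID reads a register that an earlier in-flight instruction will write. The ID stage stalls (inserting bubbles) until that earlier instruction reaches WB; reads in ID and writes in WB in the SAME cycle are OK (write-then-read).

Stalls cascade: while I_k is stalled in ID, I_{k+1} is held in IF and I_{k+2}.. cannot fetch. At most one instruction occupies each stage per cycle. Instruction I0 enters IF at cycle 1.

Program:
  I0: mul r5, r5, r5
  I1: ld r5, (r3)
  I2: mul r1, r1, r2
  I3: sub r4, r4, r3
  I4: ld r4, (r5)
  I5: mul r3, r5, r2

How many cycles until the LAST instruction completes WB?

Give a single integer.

Answer: 10

Derivation:
I0 mul r5 <- r5,r5: IF@1 ID@2 stall=0 (-) EX@3 MEM@4 WB@5
I1 ld r5 <- r3: IF@2 ID@3 stall=0 (-) EX@4 MEM@5 WB@6
I2 mul r1 <- r1,r2: IF@3 ID@4 stall=0 (-) EX@5 MEM@6 WB@7
I3 sub r4 <- r4,r3: IF@4 ID@5 stall=0 (-) EX@6 MEM@7 WB@8
I4 ld r4 <- r5: IF@5 ID@6 stall=0 (-) EX@7 MEM@8 WB@9
I5 mul r3 <- r5,r2: IF@6 ID@7 stall=0 (-) EX@8 MEM@9 WB@10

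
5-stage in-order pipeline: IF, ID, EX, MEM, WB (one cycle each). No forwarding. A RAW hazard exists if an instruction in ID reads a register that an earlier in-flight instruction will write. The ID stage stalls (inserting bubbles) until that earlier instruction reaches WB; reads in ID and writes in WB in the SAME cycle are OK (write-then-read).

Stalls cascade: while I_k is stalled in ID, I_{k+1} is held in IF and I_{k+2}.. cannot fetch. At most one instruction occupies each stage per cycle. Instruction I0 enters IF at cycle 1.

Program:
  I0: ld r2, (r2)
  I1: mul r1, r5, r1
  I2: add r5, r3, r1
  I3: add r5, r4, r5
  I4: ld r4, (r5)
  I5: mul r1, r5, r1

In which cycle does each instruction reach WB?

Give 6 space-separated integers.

I0 ld r2 <- r2: IF@1 ID@2 stall=0 (-) EX@3 MEM@4 WB@5
I1 mul r1 <- r5,r1: IF@2 ID@3 stall=0 (-) EX@4 MEM@5 WB@6
I2 add r5 <- r3,r1: IF@3 ID@4 stall=2 (RAW on I1.r1 (WB@6)) EX@7 MEM@8 WB@9
I3 add r5 <- r4,r5: IF@4 ID@7 stall=2 (RAW on I2.r5 (WB@9)) EX@10 MEM@11 WB@12
I4 ld r4 <- r5: IF@7 ID@10 stall=2 (RAW on I3.r5 (WB@12)) EX@13 MEM@14 WB@15
I5 mul r1 <- r5,r1: IF@10 ID@13 stall=0 (-) EX@14 MEM@15 WB@16

Answer: 5 6 9 12 15 16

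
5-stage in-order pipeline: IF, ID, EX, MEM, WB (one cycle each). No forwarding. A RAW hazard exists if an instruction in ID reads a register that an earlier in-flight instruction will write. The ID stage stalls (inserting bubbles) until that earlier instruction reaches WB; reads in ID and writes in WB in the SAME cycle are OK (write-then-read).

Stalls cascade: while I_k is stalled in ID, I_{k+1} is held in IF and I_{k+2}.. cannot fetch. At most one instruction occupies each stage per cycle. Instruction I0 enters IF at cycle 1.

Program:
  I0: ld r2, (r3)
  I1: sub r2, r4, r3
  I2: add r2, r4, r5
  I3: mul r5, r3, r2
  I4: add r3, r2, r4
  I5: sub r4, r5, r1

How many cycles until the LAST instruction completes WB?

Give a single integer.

Answer: 13

Derivation:
I0 ld r2 <- r3: IF@1 ID@2 stall=0 (-) EX@3 MEM@4 WB@5
I1 sub r2 <- r4,r3: IF@2 ID@3 stall=0 (-) EX@4 MEM@5 WB@6
I2 add r2 <- r4,r5: IF@3 ID@4 stall=0 (-) EX@5 MEM@6 WB@7
I3 mul r5 <- r3,r2: IF@4 ID@5 stall=2 (RAW on I2.r2 (WB@7)) EX@8 MEM@9 WB@10
I4 add r3 <- r2,r4: IF@5 ID@8 stall=0 (-) EX@9 MEM@10 WB@11
I5 sub r4 <- r5,r1: IF@8 ID@9 stall=1 (RAW on I3.r5 (WB@10)) EX@11 MEM@12 WB@13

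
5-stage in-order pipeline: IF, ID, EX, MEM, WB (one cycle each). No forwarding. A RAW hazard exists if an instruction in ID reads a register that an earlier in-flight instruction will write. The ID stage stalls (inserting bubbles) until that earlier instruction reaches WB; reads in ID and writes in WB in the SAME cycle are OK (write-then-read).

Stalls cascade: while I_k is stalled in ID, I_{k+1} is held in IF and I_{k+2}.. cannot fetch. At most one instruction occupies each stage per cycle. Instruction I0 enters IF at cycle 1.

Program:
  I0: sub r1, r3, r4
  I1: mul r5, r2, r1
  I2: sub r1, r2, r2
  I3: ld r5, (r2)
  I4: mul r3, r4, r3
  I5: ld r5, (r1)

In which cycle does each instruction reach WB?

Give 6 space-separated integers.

Answer: 5 8 9 10 11 12

Derivation:
I0 sub r1 <- r3,r4: IF@1 ID@2 stall=0 (-) EX@3 MEM@4 WB@5
I1 mul r5 <- r2,r1: IF@2 ID@3 stall=2 (RAW on I0.r1 (WB@5)) EX@6 MEM@7 WB@8
I2 sub r1 <- r2,r2: IF@3 ID@6 stall=0 (-) EX@7 MEM@8 WB@9
I3 ld r5 <- r2: IF@6 ID@7 stall=0 (-) EX@8 MEM@9 WB@10
I4 mul r3 <- r4,r3: IF@7 ID@8 stall=0 (-) EX@9 MEM@10 WB@11
I5 ld r5 <- r1: IF@8 ID@9 stall=0 (-) EX@10 MEM@11 WB@12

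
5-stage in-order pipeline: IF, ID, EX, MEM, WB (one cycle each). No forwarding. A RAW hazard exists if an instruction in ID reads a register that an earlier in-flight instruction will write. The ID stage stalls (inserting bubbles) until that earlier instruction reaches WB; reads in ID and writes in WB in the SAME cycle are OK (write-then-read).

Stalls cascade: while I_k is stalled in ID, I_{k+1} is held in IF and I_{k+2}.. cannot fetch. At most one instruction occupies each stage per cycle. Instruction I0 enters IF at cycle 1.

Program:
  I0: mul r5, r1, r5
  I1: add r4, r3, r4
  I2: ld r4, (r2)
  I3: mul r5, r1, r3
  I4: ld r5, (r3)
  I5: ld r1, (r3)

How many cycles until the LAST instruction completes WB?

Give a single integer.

Answer: 10

Derivation:
I0 mul r5 <- r1,r5: IF@1 ID@2 stall=0 (-) EX@3 MEM@4 WB@5
I1 add r4 <- r3,r4: IF@2 ID@3 stall=0 (-) EX@4 MEM@5 WB@6
I2 ld r4 <- r2: IF@3 ID@4 stall=0 (-) EX@5 MEM@6 WB@7
I3 mul r5 <- r1,r3: IF@4 ID@5 stall=0 (-) EX@6 MEM@7 WB@8
I4 ld r5 <- r3: IF@5 ID@6 stall=0 (-) EX@7 MEM@8 WB@9
I5 ld r1 <- r3: IF@6 ID@7 stall=0 (-) EX@8 MEM@9 WB@10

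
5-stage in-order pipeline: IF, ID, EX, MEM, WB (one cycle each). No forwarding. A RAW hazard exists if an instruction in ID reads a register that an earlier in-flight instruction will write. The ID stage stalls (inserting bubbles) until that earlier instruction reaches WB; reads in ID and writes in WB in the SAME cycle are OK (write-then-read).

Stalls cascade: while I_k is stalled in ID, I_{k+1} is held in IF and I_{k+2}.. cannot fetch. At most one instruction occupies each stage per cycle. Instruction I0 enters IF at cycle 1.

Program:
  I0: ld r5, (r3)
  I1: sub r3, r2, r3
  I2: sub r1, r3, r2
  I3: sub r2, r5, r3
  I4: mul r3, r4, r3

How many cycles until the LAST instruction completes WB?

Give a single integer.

I0 ld r5 <- r3: IF@1 ID@2 stall=0 (-) EX@3 MEM@4 WB@5
I1 sub r3 <- r2,r3: IF@2 ID@3 stall=0 (-) EX@4 MEM@5 WB@6
I2 sub r1 <- r3,r2: IF@3 ID@4 stall=2 (RAW on I1.r3 (WB@6)) EX@7 MEM@8 WB@9
I3 sub r2 <- r5,r3: IF@4 ID@7 stall=0 (-) EX@8 MEM@9 WB@10
I4 mul r3 <- r4,r3: IF@7 ID@8 stall=0 (-) EX@9 MEM@10 WB@11

Answer: 11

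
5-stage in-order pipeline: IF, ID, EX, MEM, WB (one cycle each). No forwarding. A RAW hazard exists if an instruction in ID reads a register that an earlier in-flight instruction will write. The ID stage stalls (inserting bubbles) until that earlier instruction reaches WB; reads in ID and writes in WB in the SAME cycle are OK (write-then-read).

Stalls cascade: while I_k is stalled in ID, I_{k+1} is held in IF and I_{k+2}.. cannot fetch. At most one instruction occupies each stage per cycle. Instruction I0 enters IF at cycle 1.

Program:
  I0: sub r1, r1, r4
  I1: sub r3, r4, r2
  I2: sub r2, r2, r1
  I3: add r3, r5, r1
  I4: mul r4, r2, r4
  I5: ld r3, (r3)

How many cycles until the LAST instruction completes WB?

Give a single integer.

Answer: 12

Derivation:
I0 sub r1 <- r1,r4: IF@1 ID@2 stall=0 (-) EX@3 MEM@4 WB@5
I1 sub r3 <- r4,r2: IF@2 ID@3 stall=0 (-) EX@4 MEM@5 WB@6
I2 sub r2 <- r2,r1: IF@3 ID@4 stall=1 (RAW on I0.r1 (WB@5)) EX@6 MEM@7 WB@8
I3 add r3 <- r5,r1: IF@4 ID@6 stall=0 (-) EX@7 MEM@8 WB@9
I4 mul r4 <- r2,r4: IF@6 ID@7 stall=1 (RAW on I2.r2 (WB@8)) EX@9 MEM@10 WB@11
I5 ld r3 <- r3: IF@7 ID@9 stall=0 (-) EX@10 MEM@11 WB@12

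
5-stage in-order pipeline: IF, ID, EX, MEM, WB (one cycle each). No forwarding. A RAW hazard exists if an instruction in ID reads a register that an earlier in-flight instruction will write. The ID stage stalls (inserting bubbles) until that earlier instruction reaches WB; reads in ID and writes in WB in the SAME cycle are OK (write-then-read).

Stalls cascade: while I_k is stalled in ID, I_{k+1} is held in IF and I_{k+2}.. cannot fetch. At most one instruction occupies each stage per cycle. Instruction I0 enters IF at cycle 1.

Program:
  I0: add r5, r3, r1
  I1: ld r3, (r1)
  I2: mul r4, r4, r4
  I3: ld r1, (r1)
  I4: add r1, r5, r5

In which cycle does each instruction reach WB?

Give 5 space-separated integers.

Answer: 5 6 7 8 9

Derivation:
I0 add r5 <- r3,r1: IF@1 ID@2 stall=0 (-) EX@3 MEM@4 WB@5
I1 ld r3 <- r1: IF@2 ID@3 stall=0 (-) EX@4 MEM@5 WB@6
I2 mul r4 <- r4,r4: IF@3 ID@4 stall=0 (-) EX@5 MEM@6 WB@7
I3 ld r1 <- r1: IF@4 ID@5 stall=0 (-) EX@6 MEM@7 WB@8
I4 add r1 <- r5,r5: IF@5 ID@6 stall=0 (-) EX@7 MEM@8 WB@9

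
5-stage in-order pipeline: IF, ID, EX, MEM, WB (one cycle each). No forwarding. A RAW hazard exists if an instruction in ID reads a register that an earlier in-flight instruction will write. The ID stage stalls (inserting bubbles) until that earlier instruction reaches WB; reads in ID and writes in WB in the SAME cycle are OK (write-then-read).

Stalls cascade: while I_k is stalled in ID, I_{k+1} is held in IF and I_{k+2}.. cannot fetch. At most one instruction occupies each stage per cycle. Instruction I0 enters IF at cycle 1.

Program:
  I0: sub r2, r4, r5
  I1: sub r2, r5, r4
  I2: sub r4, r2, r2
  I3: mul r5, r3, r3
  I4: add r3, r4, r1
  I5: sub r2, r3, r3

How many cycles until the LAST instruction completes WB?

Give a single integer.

Answer: 15

Derivation:
I0 sub r2 <- r4,r5: IF@1 ID@2 stall=0 (-) EX@3 MEM@4 WB@5
I1 sub r2 <- r5,r4: IF@2 ID@3 stall=0 (-) EX@4 MEM@5 WB@6
I2 sub r4 <- r2,r2: IF@3 ID@4 stall=2 (RAW on I1.r2 (WB@6)) EX@7 MEM@8 WB@9
I3 mul r5 <- r3,r3: IF@4 ID@7 stall=0 (-) EX@8 MEM@9 WB@10
I4 add r3 <- r4,r1: IF@7 ID@8 stall=1 (RAW on I2.r4 (WB@9)) EX@10 MEM@11 WB@12
I5 sub r2 <- r3,r3: IF@8 ID@10 stall=2 (RAW on I4.r3 (WB@12)) EX@13 MEM@14 WB@15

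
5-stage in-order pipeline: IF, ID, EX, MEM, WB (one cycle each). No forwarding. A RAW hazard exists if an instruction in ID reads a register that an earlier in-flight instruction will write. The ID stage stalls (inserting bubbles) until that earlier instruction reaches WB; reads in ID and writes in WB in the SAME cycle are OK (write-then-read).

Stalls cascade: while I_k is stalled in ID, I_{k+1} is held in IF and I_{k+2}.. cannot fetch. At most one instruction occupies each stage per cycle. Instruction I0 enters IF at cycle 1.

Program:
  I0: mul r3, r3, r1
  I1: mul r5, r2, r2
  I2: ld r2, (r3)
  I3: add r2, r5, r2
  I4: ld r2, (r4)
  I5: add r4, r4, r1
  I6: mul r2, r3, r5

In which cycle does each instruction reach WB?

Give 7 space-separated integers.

Answer: 5 6 8 11 12 13 14

Derivation:
I0 mul r3 <- r3,r1: IF@1 ID@2 stall=0 (-) EX@3 MEM@4 WB@5
I1 mul r5 <- r2,r2: IF@2 ID@3 stall=0 (-) EX@4 MEM@5 WB@6
I2 ld r2 <- r3: IF@3 ID@4 stall=1 (RAW on I0.r3 (WB@5)) EX@6 MEM@7 WB@8
I3 add r2 <- r5,r2: IF@4 ID@6 stall=2 (RAW on I2.r2 (WB@8)) EX@9 MEM@10 WB@11
I4 ld r2 <- r4: IF@6 ID@9 stall=0 (-) EX@10 MEM@11 WB@12
I5 add r4 <- r4,r1: IF@9 ID@10 stall=0 (-) EX@11 MEM@12 WB@13
I6 mul r2 <- r3,r5: IF@10 ID@11 stall=0 (-) EX@12 MEM@13 WB@14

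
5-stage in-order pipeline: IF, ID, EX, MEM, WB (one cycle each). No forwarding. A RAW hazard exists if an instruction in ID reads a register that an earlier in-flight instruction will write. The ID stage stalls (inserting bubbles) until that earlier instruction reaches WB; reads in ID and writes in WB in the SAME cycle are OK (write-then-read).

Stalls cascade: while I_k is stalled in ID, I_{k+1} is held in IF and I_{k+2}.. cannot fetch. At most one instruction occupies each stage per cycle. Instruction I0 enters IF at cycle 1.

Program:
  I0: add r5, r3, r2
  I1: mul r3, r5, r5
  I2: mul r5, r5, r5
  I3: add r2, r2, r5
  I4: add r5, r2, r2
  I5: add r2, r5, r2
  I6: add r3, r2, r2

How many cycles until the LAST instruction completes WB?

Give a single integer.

I0 add r5 <- r3,r2: IF@1 ID@2 stall=0 (-) EX@3 MEM@4 WB@5
I1 mul r3 <- r5,r5: IF@2 ID@3 stall=2 (RAW on I0.r5 (WB@5)) EX@6 MEM@7 WB@8
I2 mul r5 <- r5,r5: IF@3 ID@6 stall=0 (-) EX@7 MEM@8 WB@9
I3 add r2 <- r2,r5: IF@6 ID@7 stall=2 (RAW on I2.r5 (WB@9)) EX@10 MEM@11 WB@12
I4 add r5 <- r2,r2: IF@7 ID@10 stall=2 (RAW on I3.r2 (WB@12)) EX@13 MEM@14 WB@15
I5 add r2 <- r5,r2: IF@10 ID@13 stall=2 (RAW on I4.r5 (WB@15)) EX@16 MEM@17 WB@18
I6 add r3 <- r2,r2: IF@13 ID@16 stall=2 (RAW on I5.r2 (WB@18)) EX@19 MEM@20 WB@21

Answer: 21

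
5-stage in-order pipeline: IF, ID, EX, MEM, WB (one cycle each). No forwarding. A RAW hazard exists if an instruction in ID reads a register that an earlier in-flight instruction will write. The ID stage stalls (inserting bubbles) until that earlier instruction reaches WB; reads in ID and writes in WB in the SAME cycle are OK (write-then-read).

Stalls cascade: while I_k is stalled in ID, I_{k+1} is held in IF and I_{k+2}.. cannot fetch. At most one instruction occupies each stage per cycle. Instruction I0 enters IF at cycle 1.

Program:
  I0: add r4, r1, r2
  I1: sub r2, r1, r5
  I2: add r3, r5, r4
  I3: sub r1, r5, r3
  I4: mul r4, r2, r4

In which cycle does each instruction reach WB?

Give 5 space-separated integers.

I0 add r4 <- r1,r2: IF@1 ID@2 stall=0 (-) EX@3 MEM@4 WB@5
I1 sub r2 <- r1,r5: IF@2 ID@3 stall=0 (-) EX@4 MEM@5 WB@6
I2 add r3 <- r5,r4: IF@3 ID@4 stall=1 (RAW on I0.r4 (WB@5)) EX@6 MEM@7 WB@8
I3 sub r1 <- r5,r3: IF@4 ID@6 stall=2 (RAW on I2.r3 (WB@8)) EX@9 MEM@10 WB@11
I4 mul r4 <- r2,r4: IF@6 ID@9 stall=0 (-) EX@10 MEM@11 WB@12

Answer: 5 6 8 11 12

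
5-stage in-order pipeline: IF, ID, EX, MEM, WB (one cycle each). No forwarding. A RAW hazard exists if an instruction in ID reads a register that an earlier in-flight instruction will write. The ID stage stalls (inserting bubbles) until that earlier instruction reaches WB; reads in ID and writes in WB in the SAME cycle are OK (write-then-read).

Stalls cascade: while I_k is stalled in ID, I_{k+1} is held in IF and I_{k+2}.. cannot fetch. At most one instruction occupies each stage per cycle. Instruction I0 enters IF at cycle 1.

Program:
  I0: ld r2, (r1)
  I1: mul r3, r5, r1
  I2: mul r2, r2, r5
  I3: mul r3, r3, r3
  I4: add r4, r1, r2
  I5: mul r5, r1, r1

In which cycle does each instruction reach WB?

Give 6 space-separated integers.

I0 ld r2 <- r1: IF@1 ID@2 stall=0 (-) EX@3 MEM@4 WB@5
I1 mul r3 <- r5,r1: IF@2 ID@3 stall=0 (-) EX@4 MEM@5 WB@6
I2 mul r2 <- r2,r5: IF@3 ID@4 stall=1 (RAW on I0.r2 (WB@5)) EX@6 MEM@7 WB@8
I3 mul r3 <- r3,r3: IF@4 ID@6 stall=0 (-) EX@7 MEM@8 WB@9
I4 add r4 <- r1,r2: IF@6 ID@7 stall=1 (RAW on I2.r2 (WB@8)) EX@9 MEM@10 WB@11
I5 mul r5 <- r1,r1: IF@7 ID@9 stall=0 (-) EX@10 MEM@11 WB@12

Answer: 5 6 8 9 11 12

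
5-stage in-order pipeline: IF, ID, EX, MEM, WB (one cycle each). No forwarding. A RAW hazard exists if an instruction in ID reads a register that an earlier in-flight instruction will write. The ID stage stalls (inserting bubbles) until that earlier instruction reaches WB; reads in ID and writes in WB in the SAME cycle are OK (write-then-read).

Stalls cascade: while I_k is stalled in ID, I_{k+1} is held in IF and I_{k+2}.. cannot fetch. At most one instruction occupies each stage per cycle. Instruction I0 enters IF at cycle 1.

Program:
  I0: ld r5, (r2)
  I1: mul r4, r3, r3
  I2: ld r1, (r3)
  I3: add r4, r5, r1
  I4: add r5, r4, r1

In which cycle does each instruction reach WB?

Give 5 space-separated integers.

I0 ld r5 <- r2: IF@1 ID@2 stall=0 (-) EX@3 MEM@4 WB@5
I1 mul r4 <- r3,r3: IF@2 ID@3 stall=0 (-) EX@4 MEM@5 WB@6
I2 ld r1 <- r3: IF@3 ID@4 stall=0 (-) EX@5 MEM@6 WB@7
I3 add r4 <- r5,r1: IF@4 ID@5 stall=2 (RAW on I2.r1 (WB@7)) EX@8 MEM@9 WB@10
I4 add r5 <- r4,r1: IF@5 ID@8 stall=2 (RAW on I3.r4 (WB@10)) EX@11 MEM@12 WB@13

Answer: 5 6 7 10 13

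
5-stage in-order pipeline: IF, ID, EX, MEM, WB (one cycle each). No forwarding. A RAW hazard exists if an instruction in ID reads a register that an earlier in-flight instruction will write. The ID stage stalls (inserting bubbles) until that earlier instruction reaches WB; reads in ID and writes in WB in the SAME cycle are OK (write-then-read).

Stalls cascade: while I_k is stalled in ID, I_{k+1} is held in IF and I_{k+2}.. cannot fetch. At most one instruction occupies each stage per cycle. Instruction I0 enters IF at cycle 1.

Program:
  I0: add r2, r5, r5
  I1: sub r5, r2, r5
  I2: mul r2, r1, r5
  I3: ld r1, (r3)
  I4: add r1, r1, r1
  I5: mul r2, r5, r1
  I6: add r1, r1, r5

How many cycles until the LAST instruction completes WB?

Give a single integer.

I0 add r2 <- r5,r5: IF@1 ID@2 stall=0 (-) EX@3 MEM@4 WB@5
I1 sub r5 <- r2,r5: IF@2 ID@3 stall=2 (RAW on I0.r2 (WB@5)) EX@6 MEM@7 WB@8
I2 mul r2 <- r1,r5: IF@3 ID@6 stall=2 (RAW on I1.r5 (WB@8)) EX@9 MEM@10 WB@11
I3 ld r1 <- r3: IF@6 ID@9 stall=0 (-) EX@10 MEM@11 WB@12
I4 add r1 <- r1,r1: IF@9 ID@10 stall=2 (RAW on I3.r1 (WB@12)) EX@13 MEM@14 WB@15
I5 mul r2 <- r5,r1: IF@10 ID@13 stall=2 (RAW on I4.r1 (WB@15)) EX@16 MEM@17 WB@18
I6 add r1 <- r1,r5: IF@13 ID@16 stall=0 (-) EX@17 MEM@18 WB@19

Answer: 19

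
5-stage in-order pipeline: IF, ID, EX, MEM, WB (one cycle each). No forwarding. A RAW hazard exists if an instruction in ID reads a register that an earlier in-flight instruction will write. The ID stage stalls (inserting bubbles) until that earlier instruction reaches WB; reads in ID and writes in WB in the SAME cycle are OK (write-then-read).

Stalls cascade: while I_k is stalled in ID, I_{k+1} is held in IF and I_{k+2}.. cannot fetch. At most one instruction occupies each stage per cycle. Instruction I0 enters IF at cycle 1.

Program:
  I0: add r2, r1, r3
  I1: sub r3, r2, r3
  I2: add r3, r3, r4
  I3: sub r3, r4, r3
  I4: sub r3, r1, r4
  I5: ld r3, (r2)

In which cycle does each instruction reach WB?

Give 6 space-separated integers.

Answer: 5 8 11 14 15 16

Derivation:
I0 add r2 <- r1,r3: IF@1 ID@2 stall=0 (-) EX@3 MEM@4 WB@5
I1 sub r3 <- r2,r3: IF@2 ID@3 stall=2 (RAW on I0.r2 (WB@5)) EX@6 MEM@7 WB@8
I2 add r3 <- r3,r4: IF@3 ID@6 stall=2 (RAW on I1.r3 (WB@8)) EX@9 MEM@10 WB@11
I3 sub r3 <- r4,r3: IF@6 ID@9 stall=2 (RAW on I2.r3 (WB@11)) EX@12 MEM@13 WB@14
I4 sub r3 <- r1,r4: IF@9 ID@12 stall=0 (-) EX@13 MEM@14 WB@15
I5 ld r3 <- r2: IF@12 ID@13 stall=0 (-) EX@14 MEM@15 WB@16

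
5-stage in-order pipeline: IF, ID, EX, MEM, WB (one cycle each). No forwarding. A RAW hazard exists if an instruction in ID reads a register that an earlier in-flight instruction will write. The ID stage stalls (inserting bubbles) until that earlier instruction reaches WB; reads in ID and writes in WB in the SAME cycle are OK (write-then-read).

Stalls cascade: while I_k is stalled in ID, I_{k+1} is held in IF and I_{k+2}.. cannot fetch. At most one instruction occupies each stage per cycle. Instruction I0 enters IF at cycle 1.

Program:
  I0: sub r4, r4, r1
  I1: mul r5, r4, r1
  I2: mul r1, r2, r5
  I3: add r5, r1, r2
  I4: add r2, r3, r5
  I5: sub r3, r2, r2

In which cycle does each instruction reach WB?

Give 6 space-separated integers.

I0 sub r4 <- r4,r1: IF@1 ID@2 stall=0 (-) EX@3 MEM@4 WB@5
I1 mul r5 <- r4,r1: IF@2 ID@3 stall=2 (RAW on I0.r4 (WB@5)) EX@6 MEM@7 WB@8
I2 mul r1 <- r2,r5: IF@3 ID@6 stall=2 (RAW on I1.r5 (WB@8)) EX@9 MEM@10 WB@11
I3 add r5 <- r1,r2: IF@6 ID@9 stall=2 (RAW on I2.r1 (WB@11)) EX@12 MEM@13 WB@14
I4 add r2 <- r3,r5: IF@9 ID@12 stall=2 (RAW on I3.r5 (WB@14)) EX@15 MEM@16 WB@17
I5 sub r3 <- r2,r2: IF@12 ID@15 stall=2 (RAW on I4.r2 (WB@17)) EX@18 MEM@19 WB@20

Answer: 5 8 11 14 17 20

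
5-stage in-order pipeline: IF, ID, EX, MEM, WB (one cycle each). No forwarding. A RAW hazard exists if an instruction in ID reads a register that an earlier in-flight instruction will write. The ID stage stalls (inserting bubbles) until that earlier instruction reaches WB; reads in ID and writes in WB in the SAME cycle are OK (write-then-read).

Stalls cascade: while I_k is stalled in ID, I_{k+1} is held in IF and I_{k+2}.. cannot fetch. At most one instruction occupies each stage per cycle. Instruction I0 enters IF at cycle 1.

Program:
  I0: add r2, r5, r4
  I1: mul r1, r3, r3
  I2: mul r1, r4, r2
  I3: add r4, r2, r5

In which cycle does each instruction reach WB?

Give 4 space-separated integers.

I0 add r2 <- r5,r4: IF@1 ID@2 stall=0 (-) EX@3 MEM@4 WB@5
I1 mul r1 <- r3,r3: IF@2 ID@3 stall=0 (-) EX@4 MEM@5 WB@6
I2 mul r1 <- r4,r2: IF@3 ID@4 stall=1 (RAW on I0.r2 (WB@5)) EX@6 MEM@7 WB@8
I3 add r4 <- r2,r5: IF@4 ID@6 stall=0 (-) EX@7 MEM@8 WB@9

Answer: 5 6 8 9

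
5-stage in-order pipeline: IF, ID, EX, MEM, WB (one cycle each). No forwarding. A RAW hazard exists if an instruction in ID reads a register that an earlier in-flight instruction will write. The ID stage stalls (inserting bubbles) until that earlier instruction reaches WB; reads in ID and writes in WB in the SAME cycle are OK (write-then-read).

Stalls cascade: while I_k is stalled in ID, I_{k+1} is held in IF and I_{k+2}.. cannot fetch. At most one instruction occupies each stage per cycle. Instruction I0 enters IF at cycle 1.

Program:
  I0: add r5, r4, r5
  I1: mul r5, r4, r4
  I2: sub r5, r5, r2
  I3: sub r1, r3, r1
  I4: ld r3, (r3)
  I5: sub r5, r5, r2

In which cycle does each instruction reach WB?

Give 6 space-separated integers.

Answer: 5 6 9 10 11 12

Derivation:
I0 add r5 <- r4,r5: IF@1 ID@2 stall=0 (-) EX@3 MEM@4 WB@5
I1 mul r5 <- r4,r4: IF@2 ID@3 stall=0 (-) EX@4 MEM@5 WB@6
I2 sub r5 <- r5,r2: IF@3 ID@4 stall=2 (RAW on I1.r5 (WB@6)) EX@7 MEM@8 WB@9
I3 sub r1 <- r3,r1: IF@4 ID@7 stall=0 (-) EX@8 MEM@9 WB@10
I4 ld r3 <- r3: IF@7 ID@8 stall=0 (-) EX@9 MEM@10 WB@11
I5 sub r5 <- r5,r2: IF@8 ID@9 stall=0 (-) EX@10 MEM@11 WB@12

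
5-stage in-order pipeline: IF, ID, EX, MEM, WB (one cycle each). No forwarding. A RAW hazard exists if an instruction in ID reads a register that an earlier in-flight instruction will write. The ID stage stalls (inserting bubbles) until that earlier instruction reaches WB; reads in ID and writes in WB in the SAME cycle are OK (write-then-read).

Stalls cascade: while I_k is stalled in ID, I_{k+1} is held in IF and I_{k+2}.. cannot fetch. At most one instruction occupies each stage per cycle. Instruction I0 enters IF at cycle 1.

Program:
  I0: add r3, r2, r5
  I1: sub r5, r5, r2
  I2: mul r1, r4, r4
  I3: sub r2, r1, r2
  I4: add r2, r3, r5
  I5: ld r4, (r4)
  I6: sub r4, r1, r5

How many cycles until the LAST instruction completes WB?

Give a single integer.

I0 add r3 <- r2,r5: IF@1 ID@2 stall=0 (-) EX@3 MEM@4 WB@5
I1 sub r5 <- r5,r2: IF@2 ID@3 stall=0 (-) EX@4 MEM@5 WB@6
I2 mul r1 <- r4,r4: IF@3 ID@4 stall=0 (-) EX@5 MEM@6 WB@7
I3 sub r2 <- r1,r2: IF@4 ID@5 stall=2 (RAW on I2.r1 (WB@7)) EX@8 MEM@9 WB@10
I4 add r2 <- r3,r5: IF@5 ID@8 stall=0 (-) EX@9 MEM@10 WB@11
I5 ld r4 <- r4: IF@8 ID@9 stall=0 (-) EX@10 MEM@11 WB@12
I6 sub r4 <- r1,r5: IF@9 ID@10 stall=0 (-) EX@11 MEM@12 WB@13

Answer: 13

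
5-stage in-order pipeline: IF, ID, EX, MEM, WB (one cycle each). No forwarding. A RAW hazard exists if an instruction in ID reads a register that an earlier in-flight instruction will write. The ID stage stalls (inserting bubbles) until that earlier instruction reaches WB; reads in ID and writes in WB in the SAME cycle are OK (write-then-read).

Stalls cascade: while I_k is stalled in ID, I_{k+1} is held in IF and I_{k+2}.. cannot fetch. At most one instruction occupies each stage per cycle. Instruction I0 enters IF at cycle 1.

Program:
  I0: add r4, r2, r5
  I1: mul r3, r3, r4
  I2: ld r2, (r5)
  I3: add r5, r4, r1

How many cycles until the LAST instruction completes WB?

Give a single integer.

I0 add r4 <- r2,r5: IF@1 ID@2 stall=0 (-) EX@3 MEM@4 WB@5
I1 mul r3 <- r3,r4: IF@2 ID@3 stall=2 (RAW on I0.r4 (WB@5)) EX@6 MEM@7 WB@8
I2 ld r2 <- r5: IF@3 ID@6 stall=0 (-) EX@7 MEM@8 WB@9
I3 add r5 <- r4,r1: IF@6 ID@7 stall=0 (-) EX@8 MEM@9 WB@10

Answer: 10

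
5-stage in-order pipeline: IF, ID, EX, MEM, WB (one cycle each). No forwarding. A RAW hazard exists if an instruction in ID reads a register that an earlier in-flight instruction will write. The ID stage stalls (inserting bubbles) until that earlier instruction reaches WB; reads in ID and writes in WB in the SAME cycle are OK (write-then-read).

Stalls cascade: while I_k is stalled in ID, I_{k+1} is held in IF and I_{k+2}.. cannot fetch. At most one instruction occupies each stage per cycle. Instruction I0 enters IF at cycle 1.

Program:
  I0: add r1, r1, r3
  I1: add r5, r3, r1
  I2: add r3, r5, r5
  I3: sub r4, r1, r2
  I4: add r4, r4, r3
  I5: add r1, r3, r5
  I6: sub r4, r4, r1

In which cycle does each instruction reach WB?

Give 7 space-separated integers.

Answer: 5 8 11 12 15 16 19

Derivation:
I0 add r1 <- r1,r3: IF@1 ID@2 stall=0 (-) EX@3 MEM@4 WB@5
I1 add r5 <- r3,r1: IF@2 ID@3 stall=2 (RAW on I0.r1 (WB@5)) EX@6 MEM@7 WB@8
I2 add r3 <- r5,r5: IF@3 ID@6 stall=2 (RAW on I1.r5 (WB@8)) EX@9 MEM@10 WB@11
I3 sub r4 <- r1,r2: IF@6 ID@9 stall=0 (-) EX@10 MEM@11 WB@12
I4 add r4 <- r4,r3: IF@9 ID@10 stall=2 (RAW on I3.r4 (WB@12)) EX@13 MEM@14 WB@15
I5 add r1 <- r3,r5: IF@10 ID@13 stall=0 (-) EX@14 MEM@15 WB@16
I6 sub r4 <- r4,r1: IF@13 ID@14 stall=2 (RAW on I5.r1 (WB@16)) EX@17 MEM@18 WB@19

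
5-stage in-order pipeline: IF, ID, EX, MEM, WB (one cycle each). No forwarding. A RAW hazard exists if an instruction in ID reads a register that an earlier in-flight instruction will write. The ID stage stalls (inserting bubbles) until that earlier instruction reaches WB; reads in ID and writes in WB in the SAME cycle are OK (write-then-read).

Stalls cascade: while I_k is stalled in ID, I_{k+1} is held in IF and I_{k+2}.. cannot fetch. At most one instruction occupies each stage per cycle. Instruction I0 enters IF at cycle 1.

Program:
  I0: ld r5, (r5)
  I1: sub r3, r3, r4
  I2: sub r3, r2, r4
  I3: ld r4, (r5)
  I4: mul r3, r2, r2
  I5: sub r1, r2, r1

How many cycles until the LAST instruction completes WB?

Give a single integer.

I0 ld r5 <- r5: IF@1 ID@2 stall=0 (-) EX@3 MEM@4 WB@5
I1 sub r3 <- r3,r4: IF@2 ID@3 stall=0 (-) EX@4 MEM@5 WB@6
I2 sub r3 <- r2,r4: IF@3 ID@4 stall=0 (-) EX@5 MEM@6 WB@7
I3 ld r4 <- r5: IF@4 ID@5 stall=0 (-) EX@6 MEM@7 WB@8
I4 mul r3 <- r2,r2: IF@5 ID@6 stall=0 (-) EX@7 MEM@8 WB@9
I5 sub r1 <- r2,r1: IF@6 ID@7 stall=0 (-) EX@8 MEM@9 WB@10

Answer: 10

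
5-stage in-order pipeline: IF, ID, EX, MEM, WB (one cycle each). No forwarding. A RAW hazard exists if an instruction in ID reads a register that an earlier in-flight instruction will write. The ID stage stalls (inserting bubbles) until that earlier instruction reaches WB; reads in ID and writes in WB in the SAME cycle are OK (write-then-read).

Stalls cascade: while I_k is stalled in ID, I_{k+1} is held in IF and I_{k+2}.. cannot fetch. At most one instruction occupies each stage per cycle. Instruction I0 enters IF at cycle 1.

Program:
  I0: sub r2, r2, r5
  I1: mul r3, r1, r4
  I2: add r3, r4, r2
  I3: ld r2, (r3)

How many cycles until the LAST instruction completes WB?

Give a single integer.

I0 sub r2 <- r2,r5: IF@1 ID@2 stall=0 (-) EX@3 MEM@4 WB@5
I1 mul r3 <- r1,r4: IF@2 ID@3 stall=0 (-) EX@4 MEM@5 WB@6
I2 add r3 <- r4,r2: IF@3 ID@4 stall=1 (RAW on I0.r2 (WB@5)) EX@6 MEM@7 WB@8
I3 ld r2 <- r3: IF@4 ID@6 stall=2 (RAW on I2.r3 (WB@8)) EX@9 MEM@10 WB@11

Answer: 11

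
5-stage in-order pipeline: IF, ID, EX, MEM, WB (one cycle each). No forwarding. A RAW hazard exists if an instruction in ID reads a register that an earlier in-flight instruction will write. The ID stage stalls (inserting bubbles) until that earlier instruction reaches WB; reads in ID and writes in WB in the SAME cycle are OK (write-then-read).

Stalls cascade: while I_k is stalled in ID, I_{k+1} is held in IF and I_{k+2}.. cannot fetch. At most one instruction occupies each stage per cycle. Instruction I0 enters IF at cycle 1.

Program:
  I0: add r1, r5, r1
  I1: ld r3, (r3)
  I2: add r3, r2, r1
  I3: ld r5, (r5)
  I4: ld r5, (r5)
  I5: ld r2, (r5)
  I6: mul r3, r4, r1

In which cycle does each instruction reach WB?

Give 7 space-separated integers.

I0 add r1 <- r5,r1: IF@1 ID@2 stall=0 (-) EX@3 MEM@4 WB@5
I1 ld r3 <- r3: IF@2 ID@3 stall=0 (-) EX@4 MEM@5 WB@6
I2 add r3 <- r2,r1: IF@3 ID@4 stall=1 (RAW on I0.r1 (WB@5)) EX@6 MEM@7 WB@8
I3 ld r5 <- r5: IF@4 ID@6 stall=0 (-) EX@7 MEM@8 WB@9
I4 ld r5 <- r5: IF@6 ID@7 stall=2 (RAW on I3.r5 (WB@9)) EX@10 MEM@11 WB@12
I5 ld r2 <- r5: IF@7 ID@10 stall=2 (RAW on I4.r5 (WB@12)) EX@13 MEM@14 WB@15
I6 mul r3 <- r4,r1: IF@10 ID@13 stall=0 (-) EX@14 MEM@15 WB@16

Answer: 5 6 8 9 12 15 16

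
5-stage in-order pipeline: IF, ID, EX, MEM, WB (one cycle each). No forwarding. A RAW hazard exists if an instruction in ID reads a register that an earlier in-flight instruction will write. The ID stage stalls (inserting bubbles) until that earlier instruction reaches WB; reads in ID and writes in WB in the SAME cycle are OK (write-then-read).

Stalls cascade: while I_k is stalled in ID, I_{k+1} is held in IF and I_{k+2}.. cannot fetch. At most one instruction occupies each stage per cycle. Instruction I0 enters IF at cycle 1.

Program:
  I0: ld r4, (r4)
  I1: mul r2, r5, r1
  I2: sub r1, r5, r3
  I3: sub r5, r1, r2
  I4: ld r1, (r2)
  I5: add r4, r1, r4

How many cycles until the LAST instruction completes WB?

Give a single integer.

Answer: 14

Derivation:
I0 ld r4 <- r4: IF@1 ID@2 stall=0 (-) EX@3 MEM@4 WB@5
I1 mul r2 <- r5,r1: IF@2 ID@3 stall=0 (-) EX@4 MEM@5 WB@6
I2 sub r1 <- r5,r3: IF@3 ID@4 stall=0 (-) EX@5 MEM@6 WB@7
I3 sub r5 <- r1,r2: IF@4 ID@5 stall=2 (RAW on I2.r1 (WB@7)) EX@8 MEM@9 WB@10
I4 ld r1 <- r2: IF@5 ID@8 stall=0 (-) EX@9 MEM@10 WB@11
I5 add r4 <- r1,r4: IF@8 ID@9 stall=2 (RAW on I4.r1 (WB@11)) EX@12 MEM@13 WB@14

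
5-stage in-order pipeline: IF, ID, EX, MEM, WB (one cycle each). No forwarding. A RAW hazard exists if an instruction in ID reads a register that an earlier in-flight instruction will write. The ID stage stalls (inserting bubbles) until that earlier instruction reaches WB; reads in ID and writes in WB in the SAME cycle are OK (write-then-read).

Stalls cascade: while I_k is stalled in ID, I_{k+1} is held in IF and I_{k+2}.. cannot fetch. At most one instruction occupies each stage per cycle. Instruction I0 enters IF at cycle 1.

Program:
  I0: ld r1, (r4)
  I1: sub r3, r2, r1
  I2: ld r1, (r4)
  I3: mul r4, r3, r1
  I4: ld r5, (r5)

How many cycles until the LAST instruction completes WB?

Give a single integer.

I0 ld r1 <- r4: IF@1 ID@2 stall=0 (-) EX@3 MEM@4 WB@5
I1 sub r3 <- r2,r1: IF@2 ID@3 stall=2 (RAW on I0.r1 (WB@5)) EX@6 MEM@7 WB@8
I2 ld r1 <- r4: IF@3 ID@6 stall=0 (-) EX@7 MEM@8 WB@9
I3 mul r4 <- r3,r1: IF@6 ID@7 stall=2 (RAW on I2.r1 (WB@9)) EX@10 MEM@11 WB@12
I4 ld r5 <- r5: IF@7 ID@10 stall=0 (-) EX@11 MEM@12 WB@13

Answer: 13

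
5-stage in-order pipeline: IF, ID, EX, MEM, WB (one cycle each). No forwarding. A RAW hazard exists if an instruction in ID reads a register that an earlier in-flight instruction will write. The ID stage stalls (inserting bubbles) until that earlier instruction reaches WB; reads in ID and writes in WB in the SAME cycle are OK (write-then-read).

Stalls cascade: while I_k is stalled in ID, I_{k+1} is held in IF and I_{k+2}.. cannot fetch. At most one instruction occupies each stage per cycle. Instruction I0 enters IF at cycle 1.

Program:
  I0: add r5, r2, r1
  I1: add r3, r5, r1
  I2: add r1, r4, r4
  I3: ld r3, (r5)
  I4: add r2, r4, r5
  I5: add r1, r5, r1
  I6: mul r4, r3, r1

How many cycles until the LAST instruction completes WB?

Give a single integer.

I0 add r5 <- r2,r1: IF@1 ID@2 stall=0 (-) EX@3 MEM@4 WB@5
I1 add r3 <- r5,r1: IF@2 ID@3 stall=2 (RAW on I0.r5 (WB@5)) EX@6 MEM@7 WB@8
I2 add r1 <- r4,r4: IF@3 ID@6 stall=0 (-) EX@7 MEM@8 WB@9
I3 ld r3 <- r5: IF@6 ID@7 stall=0 (-) EX@8 MEM@9 WB@10
I4 add r2 <- r4,r5: IF@7 ID@8 stall=0 (-) EX@9 MEM@10 WB@11
I5 add r1 <- r5,r1: IF@8 ID@9 stall=0 (-) EX@10 MEM@11 WB@12
I6 mul r4 <- r3,r1: IF@9 ID@10 stall=2 (RAW on I5.r1 (WB@12)) EX@13 MEM@14 WB@15

Answer: 15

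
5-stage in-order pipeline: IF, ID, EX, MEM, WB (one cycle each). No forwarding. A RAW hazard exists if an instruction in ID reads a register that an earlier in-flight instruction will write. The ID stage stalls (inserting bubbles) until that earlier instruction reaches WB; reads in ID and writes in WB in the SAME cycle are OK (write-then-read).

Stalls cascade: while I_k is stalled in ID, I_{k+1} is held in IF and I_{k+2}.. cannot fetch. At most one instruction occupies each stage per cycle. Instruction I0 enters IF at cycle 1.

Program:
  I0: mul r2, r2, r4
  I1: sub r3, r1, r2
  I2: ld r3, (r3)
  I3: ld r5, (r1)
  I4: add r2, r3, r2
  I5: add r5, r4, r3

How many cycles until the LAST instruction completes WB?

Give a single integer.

I0 mul r2 <- r2,r4: IF@1 ID@2 stall=0 (-) EX@3 MEM@4 WB@5
I1 sub r3 <- r1,r2: IF@2 ID@3 stall=2 (RAW on I0.r2 (WB@5)) EX@6 MEM@7 WB@8
I2 ld r3 <- r3: IF@3 ID@6 stall=2 (RAW on I1.r3 (WB@8)) EX@9 MEM@10 WB@11
I3 ld r5 <- r1: IF@6 ID@9 stall=0 (-) EX@10 MEM@11 WB@12
I4 add r2 <- r3,r2: IF@9 ID@10 stall=1 (RAW on I2.r3 (WB@11)) EX@12 MEM@13 WB@14
I5 add r5 <- r4,r3: IF@10 ID@12 stall=0 (-) EX@13 MEM@14 WB@15

Answer: 15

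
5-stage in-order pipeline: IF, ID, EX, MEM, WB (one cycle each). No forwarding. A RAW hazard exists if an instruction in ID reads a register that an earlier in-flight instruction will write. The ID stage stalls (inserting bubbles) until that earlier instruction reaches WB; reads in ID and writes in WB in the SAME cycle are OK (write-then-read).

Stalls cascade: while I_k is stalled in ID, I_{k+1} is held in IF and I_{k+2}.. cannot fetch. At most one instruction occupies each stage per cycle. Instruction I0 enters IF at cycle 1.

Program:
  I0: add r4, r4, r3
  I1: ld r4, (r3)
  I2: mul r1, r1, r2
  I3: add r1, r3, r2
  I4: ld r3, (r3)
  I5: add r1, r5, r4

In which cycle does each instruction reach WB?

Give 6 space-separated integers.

Answer: 5 6 7 8 9 10

Derivation:
I0 add r4 <- r4,r3: IF@1 ID@2 stall=0 (-) EX@3 MEM@4 WB@5
I1 ld r4 <- r3: IF@2 ID@3 stall=0 (-) EX@4 MEM@5 WB@6
I2 mul r1 <- r1,r2: IF@3 ID@4 stall=0 (-) EX@5 MEM@6 WB@7
I3 add r1 <- r3,r2: IF@4 ID@5 stall=0 (-) EX@6 MEM@7 WB@8
I4 ld r3 <- r3: IF@5 ID@6 stall=0 (-) EX@7 MEM@8 WB@9
I5 add r1 <- r5,r4: IF@6 ID@7 stall=0 (-) EX@8 MEM@9 WB@10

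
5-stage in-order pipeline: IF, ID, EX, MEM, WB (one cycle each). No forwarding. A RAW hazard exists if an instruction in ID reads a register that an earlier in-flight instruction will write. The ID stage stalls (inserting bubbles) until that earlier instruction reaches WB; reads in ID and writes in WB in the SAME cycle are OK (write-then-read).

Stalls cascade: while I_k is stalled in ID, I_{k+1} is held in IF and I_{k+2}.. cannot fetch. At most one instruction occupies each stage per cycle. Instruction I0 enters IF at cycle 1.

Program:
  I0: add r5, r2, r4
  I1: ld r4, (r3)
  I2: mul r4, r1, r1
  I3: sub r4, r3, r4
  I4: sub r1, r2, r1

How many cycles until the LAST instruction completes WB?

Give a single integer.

Answer: 11

Derivation:
I0 add r5 <- r2,r4: IF@1 ID@2 stall=0 (-) EX@3 MEM@4 WB@5
I1 ld r4 <- r3: IF@2 ID@3 stall=0 (-) EX@4 MEM@5 WB@6
I2 mul r4 <- r1,r1: IF@3 ID@4 stall=0 (-) EX@5 MEM@6 WB@7
I3 sub r4 <- r3,r4: IF@4 ID@5 stall=2 (RAW on I2.r4 (WB@7)) EX@8 MEM@9 WB@10
I4 sub r1 <- r2,r1: IF@5 ID@8 stall=0 (-) EX@9 MEM@10 WB@11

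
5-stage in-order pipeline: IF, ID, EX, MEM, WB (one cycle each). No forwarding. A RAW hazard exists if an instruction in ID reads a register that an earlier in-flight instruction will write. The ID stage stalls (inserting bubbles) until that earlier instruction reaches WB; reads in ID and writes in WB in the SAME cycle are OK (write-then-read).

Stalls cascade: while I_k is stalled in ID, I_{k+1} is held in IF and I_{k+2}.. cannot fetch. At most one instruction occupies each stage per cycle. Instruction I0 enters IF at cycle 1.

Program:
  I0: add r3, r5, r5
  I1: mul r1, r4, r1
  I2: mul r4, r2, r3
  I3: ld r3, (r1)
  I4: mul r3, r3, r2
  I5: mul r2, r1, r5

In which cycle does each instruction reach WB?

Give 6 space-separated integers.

Answer: 5 6 8 9 12 13

Derivation:
I0 add r3 <- r5,r5: IF@1 ID@2 stall=0 (-) EX@3 MEM@4 WB@5
I1 mul r1 <- r4,r1: IF@2 ID@3 stall=0 (-) EX@4 MEM@5 WB@6
I2 mul r4 <- r2,r3: IF@3 ID@4 stall=1 (RAW on I0.r3 (WB@5)) EX@6 MEM@7 WB@8
I3 ld r3 <- r1: IF@4 ID@6 stall=0 (-) EX@7 MEM@8 WB@9
I4 mul r3 <- r3,r2: IF@6 ID@7 stall=2 (RAW on I3.r3 (WB@9)) EX@10 MEM@11 WB@12
I5 mul r2 <- r1,r5: IF@7 ID@10 stall=0 (-) EX@11 MEM@12 WB@13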